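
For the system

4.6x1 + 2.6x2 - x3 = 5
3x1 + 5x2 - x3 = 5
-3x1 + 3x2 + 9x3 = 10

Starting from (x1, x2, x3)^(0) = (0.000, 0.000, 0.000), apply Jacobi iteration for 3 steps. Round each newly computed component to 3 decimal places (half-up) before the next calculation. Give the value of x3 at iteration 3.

1.175

Iteration 1:
  x1 = (5 - (2.6)·0.000 - (-1)·0.000) / (4.6) = 1.087
  x2 = (5 - (3)·0.000 - (-1)·0.000) / (5) = 1.000
  x3 = (10 - (-3)·0.000 - (3)·0.000) / (9) = 1.111
Iteration 2:
  x1 = (5 - (2.6)·1.000 - (-1)·1.111) / (4.6) = 0.763
  x2 = (5 - (3)·1.087 - (-1)·1.111) / (5) = 0.570
  x3 = (10 - (-3)·1.087 - (3)·1.000) / (9) = 1.140
Iteration 3:
  x1 = (5 - (2.6)·0.570 - (-1)·1.140) / (4.6) = 1.013
  x2 = (5 - (3)·0.763 - (-1)·1.140) / (5) = 0.770
  x3 = (10 - (-3)·0.763 - (3)·0.570) / (9) = 1.175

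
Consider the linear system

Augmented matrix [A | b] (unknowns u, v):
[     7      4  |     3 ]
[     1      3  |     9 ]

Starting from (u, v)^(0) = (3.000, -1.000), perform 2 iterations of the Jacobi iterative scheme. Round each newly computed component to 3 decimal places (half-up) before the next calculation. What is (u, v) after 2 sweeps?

Iteration 1:
  u = (3 - (4)·-1.000) / (7) = 1.000
  v = (9 - (1)·3.000) / (3) = 2.000
Iteration 2:
  u = (3 - (4)·2.000) / (7) = -0.714
  v = (9 - (1)·1.000) / (3) = 2.667

(-0.714, 2.667)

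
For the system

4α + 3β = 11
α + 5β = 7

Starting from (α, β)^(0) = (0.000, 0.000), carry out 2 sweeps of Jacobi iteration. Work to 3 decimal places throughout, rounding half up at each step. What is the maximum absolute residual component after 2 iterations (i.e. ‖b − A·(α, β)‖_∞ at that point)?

1.650

Iteration 1:
  α = (11 - (3)·0.000) / (4) = 2.750
  β = (7 - (1)·0.000) / (5) = 1.400
Iteration 2:
  α = (11 - (3)·1.400) / (4) = 1.700
  β = (7 - (1)·2.750) / (5) = 0.850
Residual b − A·x = (1.650, 1.050); ∞-norm = 1.650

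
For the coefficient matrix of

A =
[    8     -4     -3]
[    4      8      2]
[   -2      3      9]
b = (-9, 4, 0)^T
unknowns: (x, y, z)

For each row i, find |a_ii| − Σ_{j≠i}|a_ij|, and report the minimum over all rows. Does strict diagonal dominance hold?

1

row 1: |8| − (4+3) = 1
row 2: |8| − (4+2) = 2
row 3: |9| − (2+3) = 4
minimum over rows = 1 → strictly diagonally dominant (convergence guaranteed)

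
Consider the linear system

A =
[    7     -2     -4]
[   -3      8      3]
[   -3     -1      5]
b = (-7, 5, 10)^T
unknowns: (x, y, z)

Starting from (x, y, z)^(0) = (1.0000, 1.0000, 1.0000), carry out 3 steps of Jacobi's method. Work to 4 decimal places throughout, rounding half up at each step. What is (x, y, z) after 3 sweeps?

Iteration 1:
  x = (-7 - (-2)·1.0000 - (-4)·1.0000) / (7) = -0.1429
  y = (5 - (-3)·1.0000 - (3)·1.0000) / (8) = 0.6250
  z = (10 - (-3)·1.0000 - (-1)·1.0000) / (5) = 2.8000
Iteration 2:
  x = (-7 - (-2)·0.6250 - (-4)·2.8000) / (7) = 0.7786
  y = (5 - (-3)·-0.1429 - (3)·2.8000) / (8) = -0.4786
  z = (10 - (-3)·-0.1429 - (-1)·0.6250) / (5) = 2.0393
Iteration 3:
  x = (-7 - (-2)·-0.4786 - (-4)·2.0393) / (7) = 0.0286
  y = (5 - (-3)·0.7786 - (3)·2.0393) / (8) = 0.1522
  z = (10 - (-3)·0.7786 - (-1)·-0.4786) / (5) = 2.3714

(0.0286, 0.1522, 2.3714)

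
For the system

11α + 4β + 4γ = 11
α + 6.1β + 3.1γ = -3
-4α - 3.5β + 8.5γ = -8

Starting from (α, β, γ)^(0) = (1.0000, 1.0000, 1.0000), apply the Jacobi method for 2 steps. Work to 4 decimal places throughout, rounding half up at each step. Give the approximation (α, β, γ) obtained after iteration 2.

Iteration 1:
  α = (11 - (4)·1.0000 - (4)·1.0000) / (11) = 0.2727
  β = (-3 - (1)·1.0000 - (3.1)·1.0000) / (6.1) = -1.1639
  γ = (-8 - (-4)·1.0000 - (-3.5)·1.0000) / (8.5) = -0.0588
Iteration 2:
  α = (11 - (4)·-1.1639 - (4)·-0.0588) / (11) = 1.4446
  β = (-3 - (1)·0.2727 - (3.1)·-0.0588) / (6.1) = -0.5066
  γ = (-8 - (-4)·0.2727 - (-3.5)·-1.1639) / (8.5) = -1.2921

(1.4446, -0.5066, -1.2921)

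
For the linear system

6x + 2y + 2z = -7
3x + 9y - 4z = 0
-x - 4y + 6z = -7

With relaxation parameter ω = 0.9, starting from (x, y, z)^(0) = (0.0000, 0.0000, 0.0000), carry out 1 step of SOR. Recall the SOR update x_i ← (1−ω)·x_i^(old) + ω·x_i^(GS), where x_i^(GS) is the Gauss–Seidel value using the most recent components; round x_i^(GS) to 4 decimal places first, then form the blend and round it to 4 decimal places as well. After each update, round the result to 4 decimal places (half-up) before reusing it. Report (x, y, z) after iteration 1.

Iteration 1:
  x: GS value = (-7 - (2)·0.0000 - (2)·0.0000) / (6) = -1.1667;  x ← (1−ω)·0.0000 + ω·-1.1667 = -1.0500
  y: GS value = (0 - (3)·-1.0500 - (-4)·0.0000) / (9) = 0.3500;  y ← (1−ω)·0.0000 + ω·0.3500 = 0.3150
  z: GS value = (-7 - (-1)·-1.0500 - (-4)·0.3150) / (6) = -1.1317;  z ← (1−ω)·0.0000 + ω·-1.1317 = -1.0185

(-1.0500, 0.3150, -1.0185)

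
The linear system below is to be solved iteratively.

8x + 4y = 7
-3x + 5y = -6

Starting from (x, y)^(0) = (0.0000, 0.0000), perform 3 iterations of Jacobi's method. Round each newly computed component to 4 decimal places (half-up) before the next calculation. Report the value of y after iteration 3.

Iteration 1:
  x = (7 - (4)·0.0000) / (8) = 0.8750
  y = (-6 - (-3)·0.0000) / (5) = -1.2000
Iteration 2:
  x = (7 - (4)·-1.2000) / (8) = 1.4750
  y = (-6 - (-3)·0.8750) / (5) = -0.6750
Iteration 3:
  x = (7 - (4)·-0.6750) / (8) = 1.2125
  y = (-6 - (-3)·1.4750) / (5) = -0.3150

-0.3150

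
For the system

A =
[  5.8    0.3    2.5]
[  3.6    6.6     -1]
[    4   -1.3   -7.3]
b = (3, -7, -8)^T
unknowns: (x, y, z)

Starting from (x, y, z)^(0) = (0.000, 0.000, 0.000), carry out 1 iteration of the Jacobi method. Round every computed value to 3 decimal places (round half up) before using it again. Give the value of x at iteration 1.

0.517

Iteration 1:
  x = (3 - (0.3)·0.000 - (2.5)·0.000) / (5.8) = 0.517
  y = (-7 - (3.6)·0.000 - (-1)·0.000) / (6.6) = -1.061
  z = (-8 - (4)·0.000 - (-1.3)·0.000) / (-7.3) = 1.096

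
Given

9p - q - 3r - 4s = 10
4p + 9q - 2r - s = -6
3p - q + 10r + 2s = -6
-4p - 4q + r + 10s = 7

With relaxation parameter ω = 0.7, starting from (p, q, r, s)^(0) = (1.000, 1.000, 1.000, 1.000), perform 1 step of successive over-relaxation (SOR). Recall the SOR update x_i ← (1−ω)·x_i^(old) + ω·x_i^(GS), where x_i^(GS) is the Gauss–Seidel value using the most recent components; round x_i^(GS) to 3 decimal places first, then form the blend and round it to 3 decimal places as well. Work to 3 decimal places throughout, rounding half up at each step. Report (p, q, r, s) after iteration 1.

Iteration 1:
  p: GS value = (10 - (-1)·1.000 - (-3)·1.000 - (-4)·1.000) / (9) = 2.000;  p ← (1−ω)·1.000 + ω·2.000 = 1.700
  q: GS value = (-6 - (4)·1.700 - (-2)·1.000 - (-1)·1.000) / (9) = -1.089;  q ← (1−ω)·1.000 + ω·-1.089 = -0.462
  r: GS value = (-6 - (3)·1.700 - (-1)·-0.462 - (2)·1.000) / (10) = -1.356;  r ← (1−ω)·1.000 + ω·-1.356 = -0.649
  s: GS value = (7 - (-4)·1.700 - (-4)·-0.462 - (1)·-0.649) / (10) = 1.260;  s ← (1−ω)·1.000 + ω·1.260 = 1.182

(1.700, -0.462, -0.649, 1.182)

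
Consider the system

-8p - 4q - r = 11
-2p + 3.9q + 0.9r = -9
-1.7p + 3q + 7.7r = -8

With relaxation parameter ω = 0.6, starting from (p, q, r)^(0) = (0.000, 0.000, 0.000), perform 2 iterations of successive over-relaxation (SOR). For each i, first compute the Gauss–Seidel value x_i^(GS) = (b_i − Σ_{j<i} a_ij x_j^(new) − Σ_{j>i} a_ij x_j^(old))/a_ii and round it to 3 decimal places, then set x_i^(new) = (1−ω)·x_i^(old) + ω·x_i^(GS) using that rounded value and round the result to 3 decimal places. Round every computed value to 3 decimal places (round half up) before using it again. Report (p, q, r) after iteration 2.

(-0.637, -2.188, -0.336)

Iteration 1:
  p: GS value = (11 - (-4)·0.000 - (-1)·0.000) / (-8) = -1.375;  p ← (1−ω)·0.000 + ω·-1.375 = -0.825
  q: GS value = (-9 - (-2)·-0.825 - (0.9)·0.000) / (3.9) = -2.731;  q ← (1−ω)·0.000 + ω·-2.731 = -1.639
  r: GS value = (-8 - (-1.7)·-0.825 - (3)·-1.639) / (7.7) = -0.583;  r ← (1−ω)·0.000 + ω·-0.583 = -0.350
Iteration 2:
  p: GS value = (11 - (-4)·-1.639 - (-1)·-0.350) / (-8) = -0.512;  p ← (1−ω)·-0.825 + ω·-0.512 = -0.637
  q: GS value = (-9 - (-2)·-0.637 - (0.9)·-0.350) / (3.9) = -2.554;  q ← (1−ω)·-1.639 + ω·-2.554 = -2.188
  r: GS value = (-8 - (-1.7)·-0.637 - (3)·-2.188) / (7.7) = -0.327;  r ← (1−ω)·-0.350 + ω·-0.327 = -0.336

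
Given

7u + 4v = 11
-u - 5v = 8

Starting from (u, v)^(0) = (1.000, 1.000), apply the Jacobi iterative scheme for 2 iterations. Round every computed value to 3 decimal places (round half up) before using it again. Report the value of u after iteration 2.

Iteration 1:
  u = (11 - (4)·1.000) / (7) = 1.000
  v = (8 - (-1)·1.000) / (-5) = -1.800
Iteration 2:
  u = (11 - (4)·-1.800) / (7) = 2.600
  v = (8 - (-1)·1.000) / (-5) = -1.800

2.600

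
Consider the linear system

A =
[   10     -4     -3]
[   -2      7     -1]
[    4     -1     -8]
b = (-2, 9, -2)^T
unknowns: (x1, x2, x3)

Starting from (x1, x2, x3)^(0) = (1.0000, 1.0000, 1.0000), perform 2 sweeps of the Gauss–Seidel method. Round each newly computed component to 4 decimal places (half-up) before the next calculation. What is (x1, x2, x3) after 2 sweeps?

Iteration 1:
  x1 = (-2 - (-4)·1.0000 - (-3)·1.0000) / (10) = 0.5000
  x2 = (9 - (-2)·0.5000 - (-1)·1.0000) / (7) = 1.5714
  x3 = (-2 - (4)·0.5000 - (-1)·1.5714) / (-8) = 0.3036
Iteration 2:
  x1 = (-2 - (-4)·1.5714 - (-3)·0.3036) / (10) = 0.5196
  x2 = (9 - (-2)·0.5196 - (-1)·0.3036) / (7) = 1.4775
  x3 = (-2 - (4)·0.5196 - (-1)·1.4775) / (-8) = 0.3251

(0.5196, 1.4775, 0.3251)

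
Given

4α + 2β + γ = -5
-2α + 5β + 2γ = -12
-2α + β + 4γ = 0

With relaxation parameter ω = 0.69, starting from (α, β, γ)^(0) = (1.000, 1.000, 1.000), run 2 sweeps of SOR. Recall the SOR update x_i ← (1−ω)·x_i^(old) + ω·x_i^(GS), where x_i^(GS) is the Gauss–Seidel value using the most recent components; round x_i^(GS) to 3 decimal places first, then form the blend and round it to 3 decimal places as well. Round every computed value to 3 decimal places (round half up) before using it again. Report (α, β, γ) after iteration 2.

(-0.579, -2.485, 0.313)

Iteration 1:
  α: GS value = (-5 - (2)·1.000 - (1)·1.000) / (4) = -2.000;  α ← (1−ω)·1.000 + ω·-2.000 = -1.070
  β: GS value = (-12 - (-2)·-1.070 - (2)·1.000) / (5) = -3.228;  β ← (1−ω)·1.000 + ω·-3.228 = -1.917
  γ: GS value = (0 - (-2)·-1.070 - (1)·-1.917) / (4) = -0.056;  γ ← (1−ω)·1.000 + ω·-0.056 = 0.271
Iteration 2:
  α: GS value = (-5 - (2)·-1.917 - (1)·0.271) / (4) = -0.359;  α ← (1−ω)·-1.070 + ω·-0.359 = -0.579
  β: GS value = (-12 - (-2)·-0.579 - (2)·0.271) / (5) = -2.740;  β ← (1−ω)·-1.917 + ω·-2.740 = -2.485
  γ: GS value = (0 - (-2)·-0.579 - (1)·-2.485) / (4) = 0.332;  γ ← (1−ω)·0.271 + ω·0.332 = 0.313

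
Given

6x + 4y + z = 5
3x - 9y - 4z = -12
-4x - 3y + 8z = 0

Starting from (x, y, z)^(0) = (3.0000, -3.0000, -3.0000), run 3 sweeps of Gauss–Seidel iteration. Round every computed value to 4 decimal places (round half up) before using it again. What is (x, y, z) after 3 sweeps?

Iteration 1:
  x = (5 - (4)·-3.0000 - (1)·-3.0000) / (6) = 3.3333
  y = (-12 - (3)·3.3333 - (-4)·-3.0000) / (-9) = 3.7778
  z = (0 - (-4)·3.3333 - (-3)·3.7778) / (8) = 3.0833
Iteration 2:
  x = (5 - (4)·3.7778 - (1)·3.0833) / (6) = -2.1991
  y = (-12 - (3)·-2.1991 - (-4)·3.0833) / (-9) = -0.7701
  z = (0 - (-4)·-2.1991 - (-3)·-0.7701) / (8) = -1.3883
Iteration 3:
  x = (5 - (4)·-0.7701 - (1)·-1.3883) / (6) = 1.5781
  y = (-12 - (3)·1.5781 - (-4)·-1.3883) / (-9) = 2.4764
  z = (0 - (-4)·1.5781 - (-3)·2.4764) / (8) = 1.7177

(1.5781, 2.4764, 1.7177)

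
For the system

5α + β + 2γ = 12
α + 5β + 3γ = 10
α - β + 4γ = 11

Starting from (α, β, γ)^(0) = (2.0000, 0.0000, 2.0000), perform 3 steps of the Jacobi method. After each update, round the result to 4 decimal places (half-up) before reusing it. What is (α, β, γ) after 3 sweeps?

Iteration 1:
  α = (12 - (1)·0.0000 - (2)·2.0000) / (5) = 1.6000
  β = (10 - (1)·2.0000 - (3)·2.0000) / (5) = 0.4000
  γ = (11 - (1)·2.0000 - (-1)·0.0000) / (4) = 2.2500
Iteration 2:
  α = (12 - (1)·0.4000 - (2)·2.2500) / (5) = 1.4200
  β = (10 - (1)·1.6000 - (3)·2.2500) / (5) = 0.3300
  γ = (11 - (1)·1.6000 - (-1)·0.4000) / (4) = 2.4500
Iteration 3:
  α = (12 - (1)·0.3300 - (2)·2.4500) / (5) = 1.3540
  β = (10 - (1)·1.4200 - (3)·2.4500) / (5) = 0.2460
  γ = (11 - (1)·1.4200 - (-1)·0.3300) / (4) = 2.4775

(1.3540, 0.2460, 2.4775)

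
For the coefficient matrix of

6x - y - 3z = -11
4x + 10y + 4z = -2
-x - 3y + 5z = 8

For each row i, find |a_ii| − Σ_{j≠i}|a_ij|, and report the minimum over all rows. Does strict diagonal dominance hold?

row 1: |6| − (1+3) = 2
row 2: |10| − (4+4) = 2
row 3: |5| − (1+3) = 1
minimum over rows = 1 → strictly diagonally dominant (convergence guaranteed)

1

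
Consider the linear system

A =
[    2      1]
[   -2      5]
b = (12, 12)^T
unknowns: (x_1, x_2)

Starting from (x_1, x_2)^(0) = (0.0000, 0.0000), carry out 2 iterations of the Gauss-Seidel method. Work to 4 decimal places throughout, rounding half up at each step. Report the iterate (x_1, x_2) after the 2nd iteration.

Iteration 1:
  x_1 = (12 - (1)·0.0000) / (2) = 6.0000
  x_2 = (12 - (-2)·6.0000) / (5) = 4.8000
Iteration 2:
  x_1 = (12 - (1)·4.8000) / (2) = 3.6000
  x_2 = (12 - (-2)·3.6000) / (5) = 3.8400

(3.6000, 3.8400)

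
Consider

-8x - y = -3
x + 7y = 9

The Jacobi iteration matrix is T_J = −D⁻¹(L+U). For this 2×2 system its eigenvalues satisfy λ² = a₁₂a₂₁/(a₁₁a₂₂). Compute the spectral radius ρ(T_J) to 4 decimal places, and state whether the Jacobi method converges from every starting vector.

a₁₂a₂₁/(a₁₁a₂₂) = (-1)·(1) / ((-8)·(7)) = 0.017857
ρ = √|0.017857| = √0.017857 = 0.1336
ρ < 1, so Jacobi converges

0.1336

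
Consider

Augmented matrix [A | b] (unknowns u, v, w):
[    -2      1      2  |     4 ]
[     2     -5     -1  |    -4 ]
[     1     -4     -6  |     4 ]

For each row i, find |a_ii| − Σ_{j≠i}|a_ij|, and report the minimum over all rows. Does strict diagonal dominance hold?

row 1: |-2| − (1+2) = -1
row 2: |-5| − (2+1) = 2
row 3: |-6| − (1+4) = 1
minimum over rows = -1 → not strictly diagonally dominant

-1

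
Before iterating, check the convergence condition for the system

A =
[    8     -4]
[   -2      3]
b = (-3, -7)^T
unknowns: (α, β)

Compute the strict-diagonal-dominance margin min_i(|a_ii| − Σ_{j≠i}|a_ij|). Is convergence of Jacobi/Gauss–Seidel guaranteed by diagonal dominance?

row 1: |8| − (4) = 4
row 2: |3| − (2) = 1
minimum over rows = 1 → strictly diagonally dominant (convergence guaranteed)

1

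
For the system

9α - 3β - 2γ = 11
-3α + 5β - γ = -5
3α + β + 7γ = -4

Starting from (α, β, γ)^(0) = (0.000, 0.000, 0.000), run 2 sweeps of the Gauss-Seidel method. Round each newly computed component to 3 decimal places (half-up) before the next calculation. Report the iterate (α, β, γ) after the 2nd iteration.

(0.898, -0.673, -0.860)

Iteration 1:
  α = (11 - (-3)·0.000 - (-2)·0.000) / (9) = 1.222
  β = (-5 - (-3)·1.222 - (-1)·0.000) / (5) = -0.267
  γ = (-4 - (3)·1.222 - (1)·-0.267) / (7) = -1.057
Iteration 2:
  α = (11 - (-3)·-0.267 - (-2)·-1.057) / (9) = 0.898
  β = (-5 - (-3)·0.898 - (-1)·-1.057) / (5) = -0.673
  γ = (-4 - (3)·0.898 - (1)·-0.673) / (7) = -0.860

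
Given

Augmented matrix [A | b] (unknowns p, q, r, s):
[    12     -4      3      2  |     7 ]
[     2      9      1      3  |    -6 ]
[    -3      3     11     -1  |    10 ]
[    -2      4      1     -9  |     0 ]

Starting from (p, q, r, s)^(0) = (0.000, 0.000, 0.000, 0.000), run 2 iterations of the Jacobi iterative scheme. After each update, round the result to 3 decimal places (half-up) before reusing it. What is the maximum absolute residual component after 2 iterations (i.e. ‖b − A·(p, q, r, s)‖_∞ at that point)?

Iteration 1:
  p = (7 - (-4)·0.000 - (3)·0.000 - (2)·0.000) / (12) = 0.583
  q = (-6 - (2)·0.000 - (1)·0.000 - (3)·0.000) / (9) = -0.667
  r = (10 - (-3)·0.000 - (3)·0.000 - (-1)·0.000) / (11) = 0.909
  s = (0 - (-2)·0.000 - (4)·0.000 - (1)·0.000) / (-9) = 0.000
Iteration 2:
  p = (7 - (-4)·-0.667 - (3)·0.909 - (2)·0.000) / (12) = 0.134
  q = (-6 - (2)·0.583 - (1)·0.909 - (3)·0.000) / (9) = -0.897
  r = (10 - (-3)·0.583 - (3)·-0.667 - (-1)·0.000) / (11) = 1.250
  s = (0 - (-2)·0.583 - (4)·-0.667 - (1)·0.909) / (-9) = -0.325
Residual b − A·x = (-1.296, 1.530, -0.982, -0.319); ∞-norm = 1.530

1.530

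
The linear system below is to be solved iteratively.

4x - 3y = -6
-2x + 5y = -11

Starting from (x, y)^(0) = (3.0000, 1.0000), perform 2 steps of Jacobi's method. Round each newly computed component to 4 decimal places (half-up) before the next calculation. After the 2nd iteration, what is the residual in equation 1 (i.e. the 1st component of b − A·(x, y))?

-4.5000

Iteration 1:
  x = (-6 - (-3)·1.0000) / (4) = -0.7500
  y = (-11 - (-2)·3.0000) / (5) = -1.0000
Iteration 2:
  x = (-6 - (-3)·-1.0000) / (4) = -2.2500
  y = (-11 - (-2)·-0.7500) / (5) = -2.5000
Residual b − A·x = (-4.5000, -3.0000)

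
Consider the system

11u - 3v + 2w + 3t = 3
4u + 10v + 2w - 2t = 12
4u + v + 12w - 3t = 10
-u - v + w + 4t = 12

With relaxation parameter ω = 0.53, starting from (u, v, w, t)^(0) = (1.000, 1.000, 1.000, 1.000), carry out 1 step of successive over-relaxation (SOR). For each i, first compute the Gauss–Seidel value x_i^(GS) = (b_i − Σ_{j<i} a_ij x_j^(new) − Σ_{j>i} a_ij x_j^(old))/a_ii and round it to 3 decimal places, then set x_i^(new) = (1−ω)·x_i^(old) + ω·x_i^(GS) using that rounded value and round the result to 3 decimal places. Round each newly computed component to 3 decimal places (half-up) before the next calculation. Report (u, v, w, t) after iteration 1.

(0.518, 0.996, 0.909, 2.140)

Iteration 1:
  u: GS value = (3 - (-3)·1.000 - (2)·1.000 - (3)·1.000) / (11) = 0.091;  u ← (1−ω)·1.000 + ω·0.091 = 0.518
  v: GS value = (12 - (4)·0.518 - (2)·1.000 - (-2)·1.000) / (10) = 0.993;  v ← (1−ω)·1.000 + ω·0.993 = 0.996
  w: GS value = (10 - (4)·0.518 - (1)·0.996 - (-3)·1.000) / (12) = 0.828;  w ← (1−ω)·1.000 + ω·0.828 = 0.909
  t: GS value = (12 - (-1)·0.518 - (-1)·0.996 - (1)·0.909) / (4) = 3.151;  t ← (1−ω)·1.000 + ω·3.151 = 2.140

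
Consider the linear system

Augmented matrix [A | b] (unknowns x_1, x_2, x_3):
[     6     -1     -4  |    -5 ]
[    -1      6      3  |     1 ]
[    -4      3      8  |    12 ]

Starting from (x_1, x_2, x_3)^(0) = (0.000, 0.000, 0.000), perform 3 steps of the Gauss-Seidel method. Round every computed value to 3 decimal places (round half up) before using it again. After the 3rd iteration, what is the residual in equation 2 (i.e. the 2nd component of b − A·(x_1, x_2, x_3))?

Iteration 1:
  x_1 = (-5 - (-1)·0.000 - (-4)·0.000) / (6) = -0.833
  x_2 = (1 - (-1)·-0.833 - (3)·0.000) / (6) = 0.028
  x_3 = (12 - (-4)·-0.833 - (3)·0.028) / (8) = 1.073
Iteration 2:
  x_1 = (-5 - (-1)·0.028 - (-4)·1.073) / (6) = -0.113
  x_2 = (1 - (-1)·-0.113 - (3)·1.073) / (6) = -0.389
  x_3 = (12 - (-4)·-0.113 - (3)·-0.389) / (8) = 1.589
Iteration 3:
  x_1 = (-5 - (-1)·-0.389 - (-4)·1.589) / (6) = 0.161
  x_2 = (1 - (-1)·0.161 - (3)·1.589) / (6) = -0.601
  x_3 = (12 - (-4)·0.161 - (3)·-0.601) / (8) = 1.806
Residual b − A·x = (0.657, -0.651, -0.001)

-0.651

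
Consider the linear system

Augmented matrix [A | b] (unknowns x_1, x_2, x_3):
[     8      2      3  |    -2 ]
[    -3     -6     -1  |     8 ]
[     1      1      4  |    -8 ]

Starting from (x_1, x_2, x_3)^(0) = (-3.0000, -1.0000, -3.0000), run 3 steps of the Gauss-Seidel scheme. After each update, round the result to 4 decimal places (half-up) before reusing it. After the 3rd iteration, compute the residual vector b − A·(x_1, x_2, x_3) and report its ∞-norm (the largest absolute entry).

0.0161

Iteration 1:
  x_1 = (-2 - (2)·-1.0000 - (3)·-3.0000) / (8) = 1.1250
  x_2 = (8 - (-3)·1.1250 - (-1)·-3.0000) / (-6) = -1.3958
  x_3 = (-8 - (1)·1.1250 - (1)·-1.3958) / (4) = -1.9323
Iteration 2:
  x_1 = (-2 - (2)·-1.3958 - (3)·-1.9323) / (8) = 0.8236
  x_2 = (8 - (-3)·0.8236 - (-1)·-1.9323) / (-6) = -1.4231
  x_3 = (-8 - (1)·0.8236 - (1)·-1.4231) / (4) = -1.8501
Iteration 3:
  x_1 = (-2 - (2)·-1.4231 - (3)·-1.8501) / (8) = 0.7996
  x_2 = (8 - (-3)·0.7996 - (-1)·-1.8501) / (-6) = -1.4248
  x_3 = (-8 - (1)·0.7996 - (1)·-1.4248) / (4) = -1.8437
Residual b − A·x = (-0.0161, 0.0063, 0.0000); ∞-norm = 0.0161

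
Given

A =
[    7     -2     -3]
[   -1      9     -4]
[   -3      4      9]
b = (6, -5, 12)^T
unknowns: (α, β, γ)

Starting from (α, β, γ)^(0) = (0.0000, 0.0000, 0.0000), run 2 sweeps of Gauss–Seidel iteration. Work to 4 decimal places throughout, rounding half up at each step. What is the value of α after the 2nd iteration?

1.5072

Iteration 1:
  α = (6 - (-2)·0.0000 - (-3)·0.0000) / (7) = 0.8571
  β = (-5 - (-1)·0.8571 - (-4)·0.0000) / (9) = -0.4603
  γ = (12 - (-3)·0.8571 - (4)·-0.4603) / (9) = 1.8236
Iteration 2:
  α = (6 - (-2)·-0.4603 - (-3)·1.8236) / (7) = 1.5072
  β = (-5 - (-1)·1.5072 - (-4)·1.8236) / (9) = 0.4224
  γ = (12 - (-3)·1.5072 - (4)·0.4224) / (9) = 1.6480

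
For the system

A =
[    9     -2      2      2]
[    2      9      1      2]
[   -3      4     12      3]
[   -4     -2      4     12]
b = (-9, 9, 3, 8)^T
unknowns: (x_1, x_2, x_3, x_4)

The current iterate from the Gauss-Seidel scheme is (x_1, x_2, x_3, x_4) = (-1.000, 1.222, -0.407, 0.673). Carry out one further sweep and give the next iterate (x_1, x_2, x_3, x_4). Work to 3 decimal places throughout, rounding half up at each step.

(-0.788, 1.071, -0.472, 0.740)

One sweep:
  x_1 = (-9 - (-2)·1.222 - (2)·-0.407 - (2)·0.673) / (9) = -0.788
  x_2 = (9 - (2)·-0.788 - (1)·-0.407 - (2)·0.673) / (9) = 1.071
  x_3 = (3 - (-3)·-0.788 - (4)·1.071 - (3)·0.673) / (12) = -0.472
  x_4 = (8 - (-4)·-0.788 - (-2)·1.071 - (4)·-0.472) / (12) = 0.740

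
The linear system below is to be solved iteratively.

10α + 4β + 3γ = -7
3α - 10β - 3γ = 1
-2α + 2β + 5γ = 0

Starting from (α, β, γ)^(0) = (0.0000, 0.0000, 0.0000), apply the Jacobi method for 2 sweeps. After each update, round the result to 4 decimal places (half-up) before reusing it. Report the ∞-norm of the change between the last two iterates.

0.2400

Iteration 1:
  α = (-7 - (4)·0.0000 - (3)·0.0000) / (10) = -0.7000
  β = (1 - (3)·0.0000 - (-3)·0.0000) / (-10) = -0.1000
  γ = (0 - (-2)·0.0000 - (2)·0.0000) / (5) = 0.0000
Iteration 2:
  α = (-7 - (4)·-0.1000 - (3)·0.0000) / (10) = -0.6600
  β = (1 - (3)·-0.7000 - (-3)·0.0000) / (-10) = -0.3100
  γ = (0 - (-2)·-0.7000 - (2)·-0.1000) / (5) = -0.2400
Change: (0.0400, -0.2100, -0.2400) → max |·| = 0.2400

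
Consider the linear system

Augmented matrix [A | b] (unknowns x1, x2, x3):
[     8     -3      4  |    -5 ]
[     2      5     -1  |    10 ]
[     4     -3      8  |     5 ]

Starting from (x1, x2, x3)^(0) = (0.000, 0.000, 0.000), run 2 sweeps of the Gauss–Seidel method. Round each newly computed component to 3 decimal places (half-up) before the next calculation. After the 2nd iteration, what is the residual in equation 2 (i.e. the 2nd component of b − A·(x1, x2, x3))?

Iteration 1:
  x1 = (-5 - (-3)·0.000 - (4)·0.000) / (8) = -0.625
  x2 = (10 - (2)·-0.625 - (-1)·0.000) / (5) = 2.250
  x3 = (5 - (4)·-0.625 - (-3)·2.250) / (8) = 1.781
Iteration 2:
  x1 = (-5 - (-3)·2.250 - (4)·1.781) / (8) = -0.672
  x2 = (10 - (2)·-0.672 - (-1)·1.781) / (5) = 2.625
  x3 = (5 - (4)·-0.672 - (-3)·2.625) / (8) = 1.945
Residual b − A·x = (0.471, 0.164, 0.003)

0.164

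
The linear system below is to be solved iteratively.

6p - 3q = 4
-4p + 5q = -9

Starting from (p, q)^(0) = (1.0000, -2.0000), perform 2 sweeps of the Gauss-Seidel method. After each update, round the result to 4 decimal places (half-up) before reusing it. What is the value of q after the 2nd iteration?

Iteration 1:
  p = (4 - (-3)·-2.0000) / (6) = -0.3333
  q = (-9 - (-4)·-0.3333) / (5) = -2.0666
Iteration 2:
  p = (4 - (-3)·-2.0666) / (6) = -0.3666
  q = (-9 - (-4)·-0.3666) / (5) = -2.0933

-2.0933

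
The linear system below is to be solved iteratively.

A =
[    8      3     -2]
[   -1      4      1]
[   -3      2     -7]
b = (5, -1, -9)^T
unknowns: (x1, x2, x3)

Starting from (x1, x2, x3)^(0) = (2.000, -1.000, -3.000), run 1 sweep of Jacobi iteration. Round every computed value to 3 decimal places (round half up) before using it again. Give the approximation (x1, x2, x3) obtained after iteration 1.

Iteration 1:
  x1 = (5 - (3)·-1.000 - (-2)·-3.000) / (8) = 0.250
  x2 = (-1 - (-1)·2.000 - (1)·-3.000) / (4) = 1.000
  x3 = (-9 - (-3)·2.000 - (2)·-1.000) / (-7) = 0.143

(0.250, 1.000, 0.143)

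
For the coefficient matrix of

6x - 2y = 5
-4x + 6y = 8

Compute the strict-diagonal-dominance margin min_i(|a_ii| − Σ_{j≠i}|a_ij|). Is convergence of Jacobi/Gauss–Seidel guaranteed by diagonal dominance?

2

row 1: |6| − (2) = 4
row 2: |6| − (4) = 2
minimum over rows = 2 → strictly diagonally dominant (convergence guaranteed)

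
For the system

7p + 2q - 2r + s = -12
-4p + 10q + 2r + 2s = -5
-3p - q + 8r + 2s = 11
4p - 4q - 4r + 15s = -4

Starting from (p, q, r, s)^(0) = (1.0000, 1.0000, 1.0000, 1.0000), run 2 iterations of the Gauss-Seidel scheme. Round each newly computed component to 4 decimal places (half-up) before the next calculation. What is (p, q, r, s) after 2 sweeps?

Iteration 1:
  p = (-12 - (2)·1.0000 - (-2)·1.0000 - (1)·1.0000) / (7) = -1.8571
  q = (-5 - (-4)·-1.8571 - (2)·1.0000 - (2)·1.0000) / (10) = -1.6428
  r = (11 - (-3)·-1.8571 - (-1)·-1.6428 - (2)·1.0000) / (8) = 0.2232
  s = (-4 - (4)·-1.8571 - (-4)·-1.6428 - (-4)·0.2232) / (15) = -0.1500
Iteration 2:
  p = (-12 - (2)·-1.6428 - (-2)·0.2232 - (1)·-0.1500) / (7) = -1.1597
  q = (-5 - (-4)·-1.1597 - (2)·0.2232 - (2)·-0.1500) / (10) = -0.9785
  r = (11 - (-3)·-1.1597 - (-1)·-0.9785 - (2)·-0.1500) / (8) = 0.8553
  s = (-4 - (4)·-1.1597 - (-4)·-0.9785 - (-4)·0.8553) / (15) = 0.0097

(-1.1597, -0.9785, 0.8553, 0.0097)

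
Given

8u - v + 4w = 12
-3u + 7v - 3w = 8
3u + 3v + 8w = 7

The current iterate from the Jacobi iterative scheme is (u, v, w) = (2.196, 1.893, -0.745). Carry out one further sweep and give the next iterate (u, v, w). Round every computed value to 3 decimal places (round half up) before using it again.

(2.109, 1.765, -0.658)

One sweep:
  u = (12 - (-1)·1.893 - (4)·-0.745) / (8) = 2.109
  v = (8 - (-3)·2.196 - (-3)·-0.745) / (7) = 1.765
  w = (7 - (3)·2.196 - (3)·1.893) / (8) = -0.658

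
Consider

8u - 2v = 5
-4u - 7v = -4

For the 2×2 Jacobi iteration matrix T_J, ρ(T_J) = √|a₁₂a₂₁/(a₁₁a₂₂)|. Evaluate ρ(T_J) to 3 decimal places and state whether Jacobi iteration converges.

0.378

a₁₂a₂₁/(a₁₁a₂₂) = (-2)·(-4) / ((8)·(-7)) = -0.142857
ρ = √|-0.142857| = √0.142857 = 0.378
ρ < 1, so Jacobi converges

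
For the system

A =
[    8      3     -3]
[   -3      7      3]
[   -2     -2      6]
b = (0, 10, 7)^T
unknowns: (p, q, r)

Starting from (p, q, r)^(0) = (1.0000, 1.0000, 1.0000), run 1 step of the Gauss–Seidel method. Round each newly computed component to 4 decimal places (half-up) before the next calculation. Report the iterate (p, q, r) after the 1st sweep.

Iteration 1:
  p = (0 - (3)·1.0000 - (-3)·1.0000) / (8) = 0.0000
  q = (10 - (-3)·0.0000 - (3)·1.0000) / (7) = 1.0000
  r = (7 - (-2)·0.0000 - (-2)·1.0000) / (6) = 1.5000

(0.0000, 1.0000, 1.5000)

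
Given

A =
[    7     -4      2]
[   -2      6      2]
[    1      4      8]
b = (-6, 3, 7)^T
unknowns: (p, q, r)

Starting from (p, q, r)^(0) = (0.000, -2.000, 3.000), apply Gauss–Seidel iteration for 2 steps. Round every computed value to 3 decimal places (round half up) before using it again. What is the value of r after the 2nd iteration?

1.606

Iteration 1:
  p = (-6 - (-4)·-2.000 - (2)·3.000) / (7) = -2.857
  q = (3 - (-2)·-2.857 - (2)·3.000) / (6) = -1.452
  r = (7 - (1)·-2.857 - (4)·-1.452) / (8) = 1.958
Iteration 2:
  p = (-6 - (-4)·-1.452 - (2)·1.958) / (7) = -2.246
  q = (3 - (-2)·-2.246 - (2)·1.958) / (6) = -0.901
  r = (7 - (1)·-2.246 - (4)·-0.901) / (8) = 1.606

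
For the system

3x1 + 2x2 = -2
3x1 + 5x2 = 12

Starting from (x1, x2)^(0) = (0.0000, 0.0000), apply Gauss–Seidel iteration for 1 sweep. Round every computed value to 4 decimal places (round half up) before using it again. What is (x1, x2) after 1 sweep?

Iteration 1:
  x1 = (-2 - (2)·0.0000) / (3) = -0.6667
  x2 = (12 - (3)·-0.6667) / (5) = 2.8000

(-0.6667, 2.8000)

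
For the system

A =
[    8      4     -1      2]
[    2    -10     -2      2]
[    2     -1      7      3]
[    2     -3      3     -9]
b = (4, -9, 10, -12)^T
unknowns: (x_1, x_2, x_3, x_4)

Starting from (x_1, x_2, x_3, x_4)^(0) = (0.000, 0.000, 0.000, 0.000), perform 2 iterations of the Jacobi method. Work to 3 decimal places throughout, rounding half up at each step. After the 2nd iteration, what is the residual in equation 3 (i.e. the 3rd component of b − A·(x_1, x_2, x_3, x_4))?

Iteration 1:
  x_1 = (4 - (4)·0.000 - (-1)·0.000 - (2)·0.000) / (8) = 0.500
  x_2 = (-9 - (2)·0.000 - (-2)·0.000 - (2)·0.000) / (-10) = 0.900
  x_3 = (10 - (2)·0.000 - (-1)·0.000 - (3)·0.000) / (7) = 1.429
  x_4 = (-12 - (2)·0.000 - (-3)·0.000 - (3)·0.000) / (-9) = 1.333
Iteration 2:
  x_1 = (4 - (4)·0.900 - (-1)·1.429 - (2)·1.333) / (8) = -0.105
  x_2 = (-9 - (2)·0.500 - (-2)·1.429 - (2)·1.333) / (-10) = 0.981
  x_3 = (10 - (2)·0.500 - (-1)·0.900 - (3)·1.333) / (7) = 0.843
  x_4 = (-12 - (2)·0.500 - (-3)·0.900 - (3)·1.429) / (-9) = 1.621
Residual b − A·x = (-1.483, -0.536, 0.427, 3.213)

0.427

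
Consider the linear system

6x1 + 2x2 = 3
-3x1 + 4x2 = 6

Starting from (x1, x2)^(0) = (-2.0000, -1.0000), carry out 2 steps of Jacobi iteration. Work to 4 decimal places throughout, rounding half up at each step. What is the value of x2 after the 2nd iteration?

Iteration 1:
  x1 = (3 - (2)·-1.0000) / (6) = 0.8333
  x2 = (6 - (-3)·-2.0000) / (4) = 0.0000
Iteration 2:
  x1 = (3 - (2)·0.0000) / (6) = 0.5000
  x2 = (6 - (-3)·0.8333) / (4) = 2.1250

2.1250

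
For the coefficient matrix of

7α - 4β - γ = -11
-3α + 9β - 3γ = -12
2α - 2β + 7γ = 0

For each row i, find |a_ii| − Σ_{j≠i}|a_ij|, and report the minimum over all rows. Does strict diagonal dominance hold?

row 1: |7| − (4+1) = 2
row 2: |9| − (3+3) = 3
row 3: |7| − (2+2) = 3
minimum over rows = 2 → strictly diagonally dominant (convergence guaranteed)

2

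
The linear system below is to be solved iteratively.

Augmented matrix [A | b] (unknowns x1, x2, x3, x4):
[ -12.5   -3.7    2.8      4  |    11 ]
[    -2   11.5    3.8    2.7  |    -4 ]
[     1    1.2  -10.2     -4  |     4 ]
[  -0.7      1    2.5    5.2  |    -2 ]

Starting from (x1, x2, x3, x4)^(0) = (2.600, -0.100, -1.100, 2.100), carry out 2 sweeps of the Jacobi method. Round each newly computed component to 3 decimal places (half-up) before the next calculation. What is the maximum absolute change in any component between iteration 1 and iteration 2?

Iteration 1:
  x1 = (11 - (-3.7)·-0.100 - (2.8)·-1.100 - (4)·2.100) / (-12.5) = -0.425
  x2 = (-4 - (-2)·2.600 - (3.8)·-1.100 - (2.7)·2.100) / (11.5) = -0.025
  x3 = (4 - (1)·2.600 - (1.2)·-0.100 - (-4)·2.100) / (-10.2) = -0.973
  x4 = (-2 - (-0.7)·2.600 - (1)·-0.100 - (2.5)·-1.100) / (5.2) = 0.513
Iteration 2:
  x1 = (11 - (-3.7)·-0.025 - (2.8)·-0.973 - (4)·0.513) / (-12.5) = -0.926
  x2 = (-4 - (-2)·-0.425 - (3.8)·-0.973 - (2.7)·0.513) / (11.5) = -0.221
  x3 = (4 - (1)·-0.425 - (1.2)·-0.025 - (-4)·0.513) / (-10.2) = -0.638
  x4 = (-2 - (-0.7)·-0.425 - (1)·-0.025 - (2.5)·-0.973) / (5.2) = 0.031
Change: (-0.501, -0.196, 0.335, -0.482) → max |·| = 0.501

0.501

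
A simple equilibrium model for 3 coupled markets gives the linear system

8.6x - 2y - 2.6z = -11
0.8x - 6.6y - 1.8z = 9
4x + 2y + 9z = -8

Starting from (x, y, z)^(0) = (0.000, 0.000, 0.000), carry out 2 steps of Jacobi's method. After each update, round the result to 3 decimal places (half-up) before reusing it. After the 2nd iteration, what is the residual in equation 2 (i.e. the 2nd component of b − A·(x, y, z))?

2.040

Iteration 1:
  x = (-11 - (-2)·0.000 - (-2.6)·0.000) / (8.6) = -1.279
  y = (9 - (0.8)·0.000 - (-1.8)·0.000) / (-6.6) = -1.364
  z = (-8 - (4)·0.000 - (2)·0.000) / (9) = -0.889
Iteration 2:
  x = (-11 - (-2)·-1.364 - (-2.6)·-0.889) / (8.6) = -1.865
  y = (9 - (0.8)·-1.279 - (-1.8)·-0.889) / (-6.6) = -1.276
  z = (-8 - (4)·-1.279 - (2)·-1.364) / (9) = -0.017
Residual b − A·x = (2.443, 2.040, 2.165)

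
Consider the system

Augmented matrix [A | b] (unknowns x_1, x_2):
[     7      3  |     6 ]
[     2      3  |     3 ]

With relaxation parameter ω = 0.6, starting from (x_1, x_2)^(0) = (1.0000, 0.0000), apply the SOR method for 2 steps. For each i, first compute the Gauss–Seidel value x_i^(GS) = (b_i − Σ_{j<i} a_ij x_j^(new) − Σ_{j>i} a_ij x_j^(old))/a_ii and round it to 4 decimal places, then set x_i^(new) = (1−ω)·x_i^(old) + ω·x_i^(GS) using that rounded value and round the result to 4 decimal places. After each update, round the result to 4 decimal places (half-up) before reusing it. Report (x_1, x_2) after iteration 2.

Iteration 1:
  x_1: GS value = (6 - (3)·0.0000) / (7) = 0.8571;  x_1 ← (1−ω)·1.0000 + ω·0.8571 = 0.9143
  x_2: GS value = (3 - (2)·0.9143) / (3) = 0.3905;  x_2 ← (1−ω)·0.0000 + ω·0.3905 = 0.2343
Iteration 2:
  x_1: GS value = (6 - (3)·0.2343) / (7) = 0.7567;  x_1 ← (1−ω)·0.9143 + ω·0.7567 = 0.8197
  x_2: GS value = (3 - (2)·0.8197) / (3) = 0.4535;  x_2 ← (1−ω)·0.2343 + ω·0.4535 = 0.3658

(0.8197, 0.3658)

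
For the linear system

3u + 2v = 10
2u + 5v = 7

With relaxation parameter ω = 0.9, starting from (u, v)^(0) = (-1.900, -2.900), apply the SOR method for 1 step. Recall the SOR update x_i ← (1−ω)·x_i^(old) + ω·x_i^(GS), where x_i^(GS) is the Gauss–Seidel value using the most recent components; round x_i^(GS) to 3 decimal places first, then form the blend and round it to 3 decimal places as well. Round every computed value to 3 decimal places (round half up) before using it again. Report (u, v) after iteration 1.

(4.550, -0.668)

Iteration 1:
  u: GS value = (10 - (2)·-2.900) / (3) = 5.267;  u ← (1−ω)·-1.900 + ω·5.267 = 4.550
  v: GS value = (7 - (2)·4.550) / (5) = -0.420;  v ← (1−ω)·-2.900 + ω·-0.420 = -0.668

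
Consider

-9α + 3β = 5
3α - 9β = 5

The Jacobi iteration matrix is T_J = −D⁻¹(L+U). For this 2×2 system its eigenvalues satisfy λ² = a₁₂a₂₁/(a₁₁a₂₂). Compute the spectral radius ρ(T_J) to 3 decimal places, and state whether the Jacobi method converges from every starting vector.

0.333

a₁₂a₂₁/(a₁₁a₂₂) = (3)·(3) / ((-9)·(-9)) = 0.111111
ρ = √|0.111111| = √0.111111 = 0.333
ρ < 1, so Jacobi converges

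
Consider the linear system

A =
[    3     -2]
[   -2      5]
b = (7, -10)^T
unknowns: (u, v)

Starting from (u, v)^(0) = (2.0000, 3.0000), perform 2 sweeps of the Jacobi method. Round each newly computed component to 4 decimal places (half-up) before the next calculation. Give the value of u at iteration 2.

Iteration 1:
  u = (7 - (-2)·3.0000) / (3) = 4.3333
  v = (-10 - (-2)·2.0000) / (5) = -1.2000
Iteration 2:
  u = (7 - (-2)·-1.2000) / (3) = 1.5333
  v = (-10 - (-2)·4.3333) / (5) = -0.2667

1.5333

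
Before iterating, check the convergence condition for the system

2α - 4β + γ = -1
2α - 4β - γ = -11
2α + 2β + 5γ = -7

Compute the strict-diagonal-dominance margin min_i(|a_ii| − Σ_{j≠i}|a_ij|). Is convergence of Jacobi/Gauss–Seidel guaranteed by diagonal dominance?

row 1: |2| − (4+1) = -3
row 2: |-4| − (2+1) = 1
row 3: |5| − (2+2) = 1
minimum over rows = -3 → not strictly diagonally dominant

-3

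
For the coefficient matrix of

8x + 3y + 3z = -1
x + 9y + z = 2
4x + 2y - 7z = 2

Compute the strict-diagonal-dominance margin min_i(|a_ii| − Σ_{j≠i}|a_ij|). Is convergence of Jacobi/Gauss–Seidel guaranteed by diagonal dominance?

1

row 1: |8| − (3+3) = 2
row 2: |9| − (1+1) = 7
row 3: |-7| − (4+2) = 1
minimum over rows = 1 → strictly diagonally dominant (convergence guaranteed)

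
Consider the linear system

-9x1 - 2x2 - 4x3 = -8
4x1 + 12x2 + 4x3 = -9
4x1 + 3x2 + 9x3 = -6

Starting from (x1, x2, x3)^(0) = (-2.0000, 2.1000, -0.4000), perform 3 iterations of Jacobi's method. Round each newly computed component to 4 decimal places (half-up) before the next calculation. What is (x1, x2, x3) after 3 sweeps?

Iteration 1:
  x1 = (-8 - (-2)·2.1000 - (-4)·-0.4000) / (-9) = 0.6000
  x2 = (-9 - (4)·-2.0000 - (4)·-0.4000) / (12) = 0.0500
  x3 = (-6 - (4)·-2.0000 - (3)·2.1000) / (9) = -0.4778
Iteration 2:
  x1 = (-8 - (-2)·0.0500 - (-4)·-0.4778) / (-9) = 1.0901
  x2 = (-9 - (4)·0.6000 - (4)·-0.4778) / (12) = -0.7907
  x3 = (-6 - (4)·0.6000 - (3)·0.0500) / (9) = -0.9500
Iteration 3:
  x1 = (-8 - (-2)·-0.7907 - (-4)·-0.9500) / (-9) = 1.4868
  x2 = (-9 - (4)·1.0901 - (4)·-0.9500) / (12) = -0.7967
  x3 = (-6 - (4)·1.0901 - (3)·-0.7907) / (9) = -0.8876

(1.4868, -0.7967, -0.8876)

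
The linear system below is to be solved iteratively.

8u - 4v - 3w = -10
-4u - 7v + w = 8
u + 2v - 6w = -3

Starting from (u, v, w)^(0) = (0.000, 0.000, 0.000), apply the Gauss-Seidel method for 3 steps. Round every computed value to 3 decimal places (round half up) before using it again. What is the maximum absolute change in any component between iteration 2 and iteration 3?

Iteration 1:
  u = (-10 - (-4)·0.000 - (-3)·0.000) / (8) = -1.250
  v = (8 - (-4)·-1.250 - (1)·0.000) / (-7) = -0.429
  w = (-3 - (1)·-1.250 - (2)·-0.429) / (-6) = 0.149
Iteration 2:
  u = (-10 - (-4)·-0.429 - (-3)·0.149) / (8) = -1.409
  v = (8 - (-4)·-1.409 - (1)·0.149) / (-7) = -0.316
  w = (-3 - (1)·-1.409 - (2)·-0.316) / (-6) = 0.160
Iteration 3:
  u = (-10 - (-4)·-0.316 - (-3)·0.160) / (8) = -1.348
  v = (8 - (-4)·-1.348 - (1)·0.160) / (-7) = -0.350
  w = (-3 - (1)·-1.348 - (2)·-0.350) / (-6) = 0.159
Change: (0.061, -0.034, -0.001) → max |·| = 0.061

0.061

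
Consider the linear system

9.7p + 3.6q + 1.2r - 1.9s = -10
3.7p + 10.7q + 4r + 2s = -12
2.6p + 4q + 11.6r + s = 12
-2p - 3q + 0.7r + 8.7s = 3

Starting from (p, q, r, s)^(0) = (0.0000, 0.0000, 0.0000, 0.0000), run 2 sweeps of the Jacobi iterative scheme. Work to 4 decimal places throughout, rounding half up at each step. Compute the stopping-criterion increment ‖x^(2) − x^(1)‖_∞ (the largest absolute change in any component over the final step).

Iteration 1:
  p = (-10 - (3.6)·0.0000 - (1.2)·0.0000 - (-1.9)·0.0000) / (9.7) = -1.0309
  q = (-12 - (3.7)·0.0000 - (4)·0.0000 - (2)·0.0000) / (10.7) = -1.1215
  r = (12 - (2.6)·0.0000 - (4)·0.0000 - (1)·0.0000) / (11.6) = 1.0345
  s = (3 - (-2)·0.0000 - (-3)·0.0000 - (0.7)·0.0000) / (8.7) = 0.3448
Iteration 2:
  p = (-10 - (3.6)·-1.1215 - (1.2)·1.0345 - (-1.9)·0.3448) / (9.7) = -0.6751
  q = (-12 - (3.7)·-1.0309 - (4)·1.0345 - (2)·0.3448) / (10.7) = -1.2162
  r = (12 - (2.6)·-1.0309 - (4)·-1.1215 - (1)·0.3448) / (11.6) = 1.6225
  s = (3 - (-2)·-1.0309 - (-3)·-1.1215 - (0.7)·1.0345) / (8.7) = -0.3621
Change: (0.3558, -0.0947, 0.5880, -0.7069) → max |·| = 0.7069

0.7069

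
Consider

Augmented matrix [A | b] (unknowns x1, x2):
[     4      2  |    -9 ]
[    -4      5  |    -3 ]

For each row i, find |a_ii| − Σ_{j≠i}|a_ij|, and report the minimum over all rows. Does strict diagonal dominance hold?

row 1: |4| − (2) = 2
row 2: |5| − (4) = 1
minimum over rows = 1 → strictly diagonally dominant (convergence guaranteed)

1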